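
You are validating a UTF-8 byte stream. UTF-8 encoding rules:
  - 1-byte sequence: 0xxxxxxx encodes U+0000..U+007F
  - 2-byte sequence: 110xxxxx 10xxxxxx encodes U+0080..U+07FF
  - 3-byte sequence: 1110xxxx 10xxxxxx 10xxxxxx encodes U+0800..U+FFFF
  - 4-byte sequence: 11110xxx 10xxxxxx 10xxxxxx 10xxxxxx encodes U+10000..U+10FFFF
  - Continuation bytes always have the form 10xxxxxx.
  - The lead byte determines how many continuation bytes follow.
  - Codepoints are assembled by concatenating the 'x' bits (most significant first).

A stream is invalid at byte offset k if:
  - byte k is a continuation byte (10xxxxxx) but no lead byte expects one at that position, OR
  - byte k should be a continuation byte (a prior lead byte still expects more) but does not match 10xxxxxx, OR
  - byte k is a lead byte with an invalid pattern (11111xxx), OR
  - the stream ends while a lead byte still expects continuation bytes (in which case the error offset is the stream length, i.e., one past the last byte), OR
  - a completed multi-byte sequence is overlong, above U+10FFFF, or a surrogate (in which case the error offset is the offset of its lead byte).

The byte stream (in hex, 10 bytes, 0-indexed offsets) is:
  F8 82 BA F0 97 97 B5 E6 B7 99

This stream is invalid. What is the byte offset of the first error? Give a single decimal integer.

Byte[0]=F8: INVALID lead byte (not 0xxx/110x/1110/11110)

Answer: 0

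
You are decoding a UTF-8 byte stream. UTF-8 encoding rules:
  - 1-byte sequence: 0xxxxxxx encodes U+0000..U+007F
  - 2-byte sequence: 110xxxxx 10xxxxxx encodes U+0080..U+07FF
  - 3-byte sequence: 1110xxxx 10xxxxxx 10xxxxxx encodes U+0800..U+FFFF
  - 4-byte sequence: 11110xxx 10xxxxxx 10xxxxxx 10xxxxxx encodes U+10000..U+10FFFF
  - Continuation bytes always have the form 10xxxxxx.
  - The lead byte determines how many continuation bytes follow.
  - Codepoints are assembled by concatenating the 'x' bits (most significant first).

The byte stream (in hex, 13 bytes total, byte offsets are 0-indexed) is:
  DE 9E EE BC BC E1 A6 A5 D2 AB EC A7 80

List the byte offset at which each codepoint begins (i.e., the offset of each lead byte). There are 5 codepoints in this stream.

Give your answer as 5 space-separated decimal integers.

Answer: 0 2 5 8 10

Derivation:
Byte[0]=DE: 2-byte lead, need 1 cont bytes. acc=0x1E
Byte[1]=9E: continuation. acc=(acc<<6)|0x1E=0x79E
Completed: cp=U+079E (starts at byte 0)
Byte[2]=EE: 3-byte lead, need 2 cont bytes. acc=0xE
Byte[3]=BC: continuation. acc=(acc<<6)|0x3C=0x3BC
Byte[4]=BC: continuation. acc=(acc<<6)|0x3C=0xEF3C
Completed: cp=U+EF3C (starts at byte 2)
Byte[5]=E1: 3-byte lead, need 2 cont bytes. acc=0x1
Byte[6]=A6: continuation. acc=(acc<<6)|0x26=0x66
Byte[7]=A5: continuation. acc=(acc<<6)|0x25=0x19A5
Completed: cp=U+19A5 (starts at byte 5)
Byte[8]=D2: 2-byte lead, need 1 cont bytes. acc=0x12
Byte[9]=AB: continuation. acc=(acc<<6)|0x2B=0x4AB
Completed: cp=U+04AB (starts at byte 8)
Byte[10]=EC: 3-byte lead, need 2 cont bytes. acc=0xC
Byte[11]=A7: continuation. acc=(acc<<6)|0x27=0x327
Byte[12]=80: continuation. acc=(acc<<6)|0x00=0xC9C0
Completed: cp=U+C9C0 (starts at byte 10)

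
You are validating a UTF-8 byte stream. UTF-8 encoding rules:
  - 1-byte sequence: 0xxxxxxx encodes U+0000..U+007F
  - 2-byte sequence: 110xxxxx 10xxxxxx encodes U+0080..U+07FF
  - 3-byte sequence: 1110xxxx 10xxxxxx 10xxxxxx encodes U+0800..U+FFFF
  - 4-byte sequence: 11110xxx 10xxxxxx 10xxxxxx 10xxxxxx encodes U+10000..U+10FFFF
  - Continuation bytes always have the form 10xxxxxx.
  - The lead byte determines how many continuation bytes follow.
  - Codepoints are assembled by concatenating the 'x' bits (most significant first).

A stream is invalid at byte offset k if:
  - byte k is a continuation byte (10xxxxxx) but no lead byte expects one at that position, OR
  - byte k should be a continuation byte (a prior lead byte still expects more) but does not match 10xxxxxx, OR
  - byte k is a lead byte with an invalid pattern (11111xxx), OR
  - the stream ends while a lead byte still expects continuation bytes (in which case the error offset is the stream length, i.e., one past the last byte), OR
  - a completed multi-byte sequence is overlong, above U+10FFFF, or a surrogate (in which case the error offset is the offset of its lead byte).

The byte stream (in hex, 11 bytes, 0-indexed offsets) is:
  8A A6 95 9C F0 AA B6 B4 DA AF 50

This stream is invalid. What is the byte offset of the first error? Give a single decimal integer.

Byte[0]=8A: INVALID lead byte (not 0xxx/110x/1110/11110)

Answer: 0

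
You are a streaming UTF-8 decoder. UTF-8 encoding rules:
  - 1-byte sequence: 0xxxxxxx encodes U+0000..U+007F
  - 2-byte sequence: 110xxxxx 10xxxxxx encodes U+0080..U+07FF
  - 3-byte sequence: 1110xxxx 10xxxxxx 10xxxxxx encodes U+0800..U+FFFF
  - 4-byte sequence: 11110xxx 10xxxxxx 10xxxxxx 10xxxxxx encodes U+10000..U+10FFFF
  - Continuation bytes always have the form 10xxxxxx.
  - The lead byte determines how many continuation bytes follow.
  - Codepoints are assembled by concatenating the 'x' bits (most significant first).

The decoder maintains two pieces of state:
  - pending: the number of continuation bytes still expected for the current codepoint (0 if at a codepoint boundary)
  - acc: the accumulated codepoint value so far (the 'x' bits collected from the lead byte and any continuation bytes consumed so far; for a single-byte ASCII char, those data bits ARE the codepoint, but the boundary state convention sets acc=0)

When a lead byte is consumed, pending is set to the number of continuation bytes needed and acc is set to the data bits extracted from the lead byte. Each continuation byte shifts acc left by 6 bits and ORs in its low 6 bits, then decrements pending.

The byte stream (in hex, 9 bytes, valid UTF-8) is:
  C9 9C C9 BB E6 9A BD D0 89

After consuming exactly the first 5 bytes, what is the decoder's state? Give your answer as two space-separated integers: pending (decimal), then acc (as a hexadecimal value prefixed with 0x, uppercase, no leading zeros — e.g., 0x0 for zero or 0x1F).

Answer: 2 0x6

Derivation:
Byte[0]=C9: 2-byte lead. pending=1, acc=0x9
Byte[1]=9C: continuation. acc=(acc<<6)|0x1C=0x25C, pending=0
Byte[2]=C9: 2-byte lead. pending=1, acc=0x9
Byte[3]=BB: continuation. acc=(acc<<6)|0x3B=0x27B, pending=0
Byte[4]=E6: 3-byte lead. pending=2, acc=0x6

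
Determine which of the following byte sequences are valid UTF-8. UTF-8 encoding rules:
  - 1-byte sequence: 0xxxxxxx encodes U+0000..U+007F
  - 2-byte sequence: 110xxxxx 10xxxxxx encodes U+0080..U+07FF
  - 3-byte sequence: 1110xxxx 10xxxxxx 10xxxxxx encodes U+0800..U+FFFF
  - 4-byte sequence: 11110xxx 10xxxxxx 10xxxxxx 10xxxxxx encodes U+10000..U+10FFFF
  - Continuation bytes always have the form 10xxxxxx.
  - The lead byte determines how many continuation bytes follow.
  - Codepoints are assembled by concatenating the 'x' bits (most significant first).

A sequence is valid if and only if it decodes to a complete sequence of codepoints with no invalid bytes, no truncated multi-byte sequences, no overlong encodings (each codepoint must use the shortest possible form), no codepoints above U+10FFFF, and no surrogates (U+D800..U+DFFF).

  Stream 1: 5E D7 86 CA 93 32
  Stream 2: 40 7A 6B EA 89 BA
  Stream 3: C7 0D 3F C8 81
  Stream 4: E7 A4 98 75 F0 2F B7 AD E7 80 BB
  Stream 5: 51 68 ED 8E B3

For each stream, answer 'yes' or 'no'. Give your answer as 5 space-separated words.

Answer: yes yes no no yes

Derivation:
Stream 1: decodes cleanly. VALID
Stream 2: decodes cleanly. VALID
Stream 3: error at byte offset 1. INVALID
Stream 4: error at byte offset 5. INVALID
Stream 5: decodes cleanly. VALID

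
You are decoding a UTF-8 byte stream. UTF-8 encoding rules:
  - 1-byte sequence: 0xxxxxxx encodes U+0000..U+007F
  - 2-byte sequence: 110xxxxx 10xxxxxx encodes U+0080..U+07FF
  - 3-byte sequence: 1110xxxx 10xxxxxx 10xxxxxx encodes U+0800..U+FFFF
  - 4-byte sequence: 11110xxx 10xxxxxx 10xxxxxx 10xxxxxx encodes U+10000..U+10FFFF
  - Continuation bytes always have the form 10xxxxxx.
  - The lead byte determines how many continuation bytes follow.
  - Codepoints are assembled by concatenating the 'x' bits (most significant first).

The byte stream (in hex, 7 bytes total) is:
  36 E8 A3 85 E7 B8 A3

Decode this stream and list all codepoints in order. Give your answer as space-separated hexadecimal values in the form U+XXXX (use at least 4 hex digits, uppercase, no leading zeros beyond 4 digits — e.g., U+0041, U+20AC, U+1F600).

Byte[0]=36: 1-byte ASCII. cp=U+0036
Byte[1]=E8: 3-byte lead, need 2 cont bytes. acc=0x8
Byte[2]=A3: continuation. acc=(acc<<6)|0x23=0x223
Byte[3]=85: continuation. acc=(acc<<6)|0x05=0x88C5
Completed: cp=U+88C5 (starts at byte 1)
Byte[4]=E7: 3-byte lead, need 2 cont bytes. acc=0x7
Byte[5]=B8: continuation. acc=(acc<<6)|0x38=0x1F8
Byte[6]=A3: continuation. acc=(acc<<6)|0x23=0x7E23
Completed: cp=U+7E23 (starts at byte 4)

Answer: U+0036 U+88C5 U+7E23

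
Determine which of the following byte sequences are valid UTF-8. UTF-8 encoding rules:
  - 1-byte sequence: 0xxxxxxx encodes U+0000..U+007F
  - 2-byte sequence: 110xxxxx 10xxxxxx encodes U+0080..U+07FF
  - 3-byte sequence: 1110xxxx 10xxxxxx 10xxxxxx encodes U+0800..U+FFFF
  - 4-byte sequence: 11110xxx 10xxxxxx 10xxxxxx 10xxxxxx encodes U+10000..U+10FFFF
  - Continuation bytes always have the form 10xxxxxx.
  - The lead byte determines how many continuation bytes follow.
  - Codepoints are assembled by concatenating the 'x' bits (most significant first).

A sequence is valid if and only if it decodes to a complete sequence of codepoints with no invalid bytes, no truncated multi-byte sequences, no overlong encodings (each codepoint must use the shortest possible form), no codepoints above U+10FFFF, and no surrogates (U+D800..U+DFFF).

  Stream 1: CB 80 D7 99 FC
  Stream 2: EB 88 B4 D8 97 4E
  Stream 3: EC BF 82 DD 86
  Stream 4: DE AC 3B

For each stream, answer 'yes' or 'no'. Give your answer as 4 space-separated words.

Answer: no yes yes yes

Derivation:
Stream 1: error at byte offset 4. INVALID
Stream 2: decodes cleanly. VALID
Stream 3: decodes cleanly. VALID
Stream 4: decodes cleanly. VALID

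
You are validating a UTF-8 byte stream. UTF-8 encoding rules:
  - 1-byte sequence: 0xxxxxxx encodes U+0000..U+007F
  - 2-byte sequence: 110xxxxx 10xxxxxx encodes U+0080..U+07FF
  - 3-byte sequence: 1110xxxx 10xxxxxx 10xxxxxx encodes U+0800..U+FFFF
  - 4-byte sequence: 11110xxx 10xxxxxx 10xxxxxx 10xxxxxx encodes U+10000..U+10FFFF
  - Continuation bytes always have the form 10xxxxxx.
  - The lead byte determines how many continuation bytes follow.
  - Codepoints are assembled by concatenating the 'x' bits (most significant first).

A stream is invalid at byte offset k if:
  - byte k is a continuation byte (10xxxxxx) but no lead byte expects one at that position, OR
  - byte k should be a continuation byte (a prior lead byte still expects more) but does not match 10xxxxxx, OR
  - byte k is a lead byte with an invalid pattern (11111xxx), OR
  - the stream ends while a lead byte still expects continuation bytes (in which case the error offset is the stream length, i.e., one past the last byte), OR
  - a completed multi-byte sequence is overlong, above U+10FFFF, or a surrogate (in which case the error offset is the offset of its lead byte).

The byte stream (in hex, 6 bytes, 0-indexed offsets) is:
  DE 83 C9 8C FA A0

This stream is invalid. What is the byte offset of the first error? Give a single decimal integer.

Answer: 4

Derivation:
Byte[0]=DE: 2-byte lead, need 1 cont bytes. acc=0x1E
Byte[1]=83: continuation. acc=(acc<<6)|0x03=0x783
Completed: cp=U+0783 (starts at byte 0)
Byte[2]=C9: 2-byte lead, need 1 cont bytes. acc=0x9
Byte[3]=8C: continuation. acc=(acc<<6)|0x0C=0x24C
Completed: cp=U+024C (starts at byte 2)
Byte[4]=FA: INVALID lead byte (not 0xxx/110x/1110/11110)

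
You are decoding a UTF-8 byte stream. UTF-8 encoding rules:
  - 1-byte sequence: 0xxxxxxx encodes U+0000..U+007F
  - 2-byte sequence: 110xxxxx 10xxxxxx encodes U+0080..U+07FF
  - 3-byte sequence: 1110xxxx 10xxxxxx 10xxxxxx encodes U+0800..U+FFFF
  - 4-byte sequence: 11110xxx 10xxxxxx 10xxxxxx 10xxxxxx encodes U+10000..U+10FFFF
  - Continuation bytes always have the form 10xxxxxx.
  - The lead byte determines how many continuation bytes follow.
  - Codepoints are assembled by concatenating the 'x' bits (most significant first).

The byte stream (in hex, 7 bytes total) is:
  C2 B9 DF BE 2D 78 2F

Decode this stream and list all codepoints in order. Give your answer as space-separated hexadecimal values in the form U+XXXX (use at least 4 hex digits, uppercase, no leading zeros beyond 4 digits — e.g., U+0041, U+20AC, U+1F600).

Byte[0]=C2: 2-byte lead, need 1 cont bytes. acc=0x2
Byte[1]=B9: continuation. acc=(acc<<6)|0x39=0xB9
Completed: cp=U+00B9 (starts at byte 0)
Byte[2]=DF: 2-byte lead, need 1 cont bytes. acc=0x1F
Byte[3]=BE: continuation. acc=(acc<<6)|0x3E=0x7FE
Completed: cp=U+07FE (starts at byte 2)
Byte[4]=2D: 1-byte ASCII. cp=U+002D
Byte[5]=78: 1-byte ASCII. cp=U+0078
Byte[6]=2F: 1-byte ASCII. cp=U+002F

Answer: U+00B9 U+07FE U+002D U+0078 U+002F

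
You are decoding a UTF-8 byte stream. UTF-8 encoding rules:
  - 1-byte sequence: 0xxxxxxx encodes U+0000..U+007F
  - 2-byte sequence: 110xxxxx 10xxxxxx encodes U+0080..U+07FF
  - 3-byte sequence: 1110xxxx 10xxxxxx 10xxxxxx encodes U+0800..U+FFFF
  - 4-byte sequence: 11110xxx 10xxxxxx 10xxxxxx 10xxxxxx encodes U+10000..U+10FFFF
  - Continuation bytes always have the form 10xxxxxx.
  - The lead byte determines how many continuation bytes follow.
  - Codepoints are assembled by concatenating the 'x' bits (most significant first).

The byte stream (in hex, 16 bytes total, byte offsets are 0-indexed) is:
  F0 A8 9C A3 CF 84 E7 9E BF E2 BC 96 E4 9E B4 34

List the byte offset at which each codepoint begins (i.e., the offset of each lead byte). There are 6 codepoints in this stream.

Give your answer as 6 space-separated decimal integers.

Answer: 0 4 6 9 12 15

Derivation:
Byte[0]=F0: 4-byte lead, need 3 cont bytes. acc=0x0
Byte[1]=A8: continuation. acc=(acc<<6)|0x28=0x28
Byte[2]=9C: continuation. acc=(acc<<6)|0x1C=0xA1C
Byte[3]=A3: continuation. acc=(acc<<6)|0x23=0x28723
Completed: cp=U+28723 (starts at byte 0)
Byte[4]=CF: 2-byte lead, need 1 cont bytes. acc=0xF
Byte[5]=84: continuation. acc=(acc<<6)|0x04=0x3C4
Completed: cp=U+03C4 (starts at byte 4)
Byte[6]=E7: 3-byte lead, need 2 cont bytes. acc=0x7
Byte[7]=9E: continuation. acc=(acc<<6)|0x1E=0x1DE
Byte[8]=BF: continuation. acc=(acc<<6)|0x3F=0x77BF
Completed: cp=U+77BF (starts at byte 6)
Byte[9]=E2: 3-byte lead, need 2 cont bytes. acc=0x2
Byte[10]=BC: continuation. acc=(acc<<6)|0x3C=0xBC
Byte[11]=96: continuation. acc=(acc<<6)|0x16=0x2F16
Completed: cp=U+2F16 (starts at byte 9)
Byte[12]=E4: 3-byte lead, need 2 cont bytes. acc=0x4
Byte[13]=9E: continuation. acc=(acc<<6)|0x1E=0x11E
Byte[14]=B4: continuation. acc=(acc<<6)|0x34=0x47B4
Completed: cp=U+47B4 (starts at byte 12)
Byte[15]=34: 1-byte ASCII. cp=U+0034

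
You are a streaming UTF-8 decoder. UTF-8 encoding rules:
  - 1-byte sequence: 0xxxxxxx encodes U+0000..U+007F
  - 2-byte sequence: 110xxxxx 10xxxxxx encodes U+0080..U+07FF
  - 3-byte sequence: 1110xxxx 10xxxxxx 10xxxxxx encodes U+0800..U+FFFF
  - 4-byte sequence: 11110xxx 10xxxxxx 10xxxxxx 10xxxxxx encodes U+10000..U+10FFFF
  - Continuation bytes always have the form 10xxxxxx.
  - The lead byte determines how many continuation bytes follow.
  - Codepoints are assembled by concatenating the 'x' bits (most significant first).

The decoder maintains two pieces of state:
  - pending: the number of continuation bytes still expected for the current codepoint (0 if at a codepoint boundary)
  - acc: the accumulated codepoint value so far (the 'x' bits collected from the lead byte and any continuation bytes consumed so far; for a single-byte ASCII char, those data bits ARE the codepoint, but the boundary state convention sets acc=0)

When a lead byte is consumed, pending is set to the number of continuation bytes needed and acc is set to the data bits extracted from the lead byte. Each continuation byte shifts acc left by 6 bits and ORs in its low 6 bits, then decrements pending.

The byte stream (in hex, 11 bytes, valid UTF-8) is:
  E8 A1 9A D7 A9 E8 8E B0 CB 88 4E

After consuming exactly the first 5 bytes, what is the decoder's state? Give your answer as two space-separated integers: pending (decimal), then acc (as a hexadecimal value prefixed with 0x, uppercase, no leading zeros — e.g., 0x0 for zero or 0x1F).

Answer: 0 0x5E9

Derivation:
Byte[0]=E8: 3-byte lead. pending=2, acc=0x8
Byte[1]=A1: continuation. acc=(acc<<6)|0x21=0x221, pending=1
Byte[2]=9A: continuation. acc=(acc<<6)|0x1A=0x885A, pending=0
Byte[3]=D7: 2-byte lead. pending=1, acc=0x17
Byte[4]=A9: continuation. acc=(acc<<6)|0x29=0x5E9, pending=0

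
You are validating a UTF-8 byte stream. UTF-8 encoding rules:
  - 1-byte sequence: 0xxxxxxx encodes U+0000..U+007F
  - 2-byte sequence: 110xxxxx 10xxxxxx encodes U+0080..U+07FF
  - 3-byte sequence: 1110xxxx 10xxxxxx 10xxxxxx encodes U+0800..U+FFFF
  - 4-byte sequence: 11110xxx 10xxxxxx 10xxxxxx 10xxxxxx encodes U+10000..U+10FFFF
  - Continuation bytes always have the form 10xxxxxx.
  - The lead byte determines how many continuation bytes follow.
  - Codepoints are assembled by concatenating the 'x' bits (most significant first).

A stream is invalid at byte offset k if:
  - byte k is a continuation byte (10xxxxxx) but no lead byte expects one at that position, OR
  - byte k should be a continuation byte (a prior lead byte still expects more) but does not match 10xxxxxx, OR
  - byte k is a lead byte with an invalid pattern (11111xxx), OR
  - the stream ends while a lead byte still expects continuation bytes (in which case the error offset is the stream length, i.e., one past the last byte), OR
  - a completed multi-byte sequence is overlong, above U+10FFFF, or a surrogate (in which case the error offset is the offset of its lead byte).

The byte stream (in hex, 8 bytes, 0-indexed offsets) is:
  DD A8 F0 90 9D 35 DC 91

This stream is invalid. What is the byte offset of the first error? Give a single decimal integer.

Byte[0]=DD: 2-byte lead, need 1 cont bytes. acc=0x1D
Byte[1]=A8: continuation. acc=(acc<<6)|0x28=0x768
Completed: cp=U+0768 (starts at byte 0)
Byte[2]=F0: 4-byte lead, need 3 cont bytes. acc=0x0
Byte[3]=90: continuation. acc=(acc<<6)|0x10=0x10
Byte[4]=9D: continuation. acc=(acc<<6)|0x1D=0x41D
Byte[5]=35: expected 10xxxxxx continuation. INVALID

Answer: 5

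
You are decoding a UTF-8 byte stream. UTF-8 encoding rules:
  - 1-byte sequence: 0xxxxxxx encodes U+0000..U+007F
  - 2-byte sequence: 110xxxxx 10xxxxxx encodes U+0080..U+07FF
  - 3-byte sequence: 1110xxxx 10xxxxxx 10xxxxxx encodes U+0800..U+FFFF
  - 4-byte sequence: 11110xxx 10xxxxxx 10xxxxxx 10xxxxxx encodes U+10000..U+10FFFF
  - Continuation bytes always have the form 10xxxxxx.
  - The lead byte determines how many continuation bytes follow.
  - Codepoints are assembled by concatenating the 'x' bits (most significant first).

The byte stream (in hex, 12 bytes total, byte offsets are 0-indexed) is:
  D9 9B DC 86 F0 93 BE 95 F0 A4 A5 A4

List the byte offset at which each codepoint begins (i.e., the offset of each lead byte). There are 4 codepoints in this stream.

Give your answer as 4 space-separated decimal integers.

Answer: 0 2 4 8

Derivation:
Byte[0]=D9: 2-byte lead, need 1 cont bytes. acc=0x19
Byte[1]=9B: continuation. acc=(acc<<6)|0x1B=0x65B
Completed: cp=U+065B (starts at byte 0)
Byte[2]=DC: 2-byte lead, need 1 cont bytes. acc=0x1C
Byte[3]=86: continuation. acc=(acc<<6)|0x06=0x706
Completed: cp=U+0706 (starts at byte 2)
Byte[4]=F0: 4-byte lead, need 3 cont bytes. acc=0x0
Byte[5]=93: continuation. acc=(acc<<6)|0x13=0x13
Byte[6]=BE: continuation. acc=(acc<<6)|0x3E=0x4FE
Byte[7]=95: continuation. acc=(acc<<6)|0x15=0x13F95
Completed: cp=U+13F95 (starts at byte 4)
Byte[8]=F0: 4-byte lead, need 3 cont bytes. acc=0x0
Byte[9]=A4: continuation. acc=(acc<<6)|0x24=0x24
Byte[10]=A5: continuation. acc=(acc<<6)|0x25=0x925
Byte[11]=A4: continuation. acc=(acc<<6)|0x24=0x24964
Completed: cp=U+24964 (starts at byte 8)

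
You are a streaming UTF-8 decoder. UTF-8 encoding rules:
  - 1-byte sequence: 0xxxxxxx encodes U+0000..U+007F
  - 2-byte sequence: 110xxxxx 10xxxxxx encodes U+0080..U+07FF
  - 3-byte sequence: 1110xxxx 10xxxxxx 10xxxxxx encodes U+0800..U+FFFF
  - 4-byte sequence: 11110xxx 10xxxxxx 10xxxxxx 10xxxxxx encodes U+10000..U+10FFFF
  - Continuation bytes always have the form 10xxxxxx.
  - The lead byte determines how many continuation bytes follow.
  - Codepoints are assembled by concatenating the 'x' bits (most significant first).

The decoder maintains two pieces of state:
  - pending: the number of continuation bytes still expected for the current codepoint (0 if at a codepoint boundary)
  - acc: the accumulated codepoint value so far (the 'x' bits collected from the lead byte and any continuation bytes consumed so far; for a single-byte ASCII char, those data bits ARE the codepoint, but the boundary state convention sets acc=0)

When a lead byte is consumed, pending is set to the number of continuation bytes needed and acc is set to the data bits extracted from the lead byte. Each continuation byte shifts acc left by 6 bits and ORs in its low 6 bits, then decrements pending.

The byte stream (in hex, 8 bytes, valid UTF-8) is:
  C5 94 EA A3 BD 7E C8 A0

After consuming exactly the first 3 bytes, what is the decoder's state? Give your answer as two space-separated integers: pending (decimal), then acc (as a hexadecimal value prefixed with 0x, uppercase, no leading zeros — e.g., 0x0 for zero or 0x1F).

Byte[0]=C5: 2-byte lead. pending=1, acc=0x5
Byte[1]=94: continuation. acc=(acc<<6)|0x14=0x154, pending=0
Byte[2]=EA: 3-byte lead. pending=2, acc=0xA

Answer: 2 0xA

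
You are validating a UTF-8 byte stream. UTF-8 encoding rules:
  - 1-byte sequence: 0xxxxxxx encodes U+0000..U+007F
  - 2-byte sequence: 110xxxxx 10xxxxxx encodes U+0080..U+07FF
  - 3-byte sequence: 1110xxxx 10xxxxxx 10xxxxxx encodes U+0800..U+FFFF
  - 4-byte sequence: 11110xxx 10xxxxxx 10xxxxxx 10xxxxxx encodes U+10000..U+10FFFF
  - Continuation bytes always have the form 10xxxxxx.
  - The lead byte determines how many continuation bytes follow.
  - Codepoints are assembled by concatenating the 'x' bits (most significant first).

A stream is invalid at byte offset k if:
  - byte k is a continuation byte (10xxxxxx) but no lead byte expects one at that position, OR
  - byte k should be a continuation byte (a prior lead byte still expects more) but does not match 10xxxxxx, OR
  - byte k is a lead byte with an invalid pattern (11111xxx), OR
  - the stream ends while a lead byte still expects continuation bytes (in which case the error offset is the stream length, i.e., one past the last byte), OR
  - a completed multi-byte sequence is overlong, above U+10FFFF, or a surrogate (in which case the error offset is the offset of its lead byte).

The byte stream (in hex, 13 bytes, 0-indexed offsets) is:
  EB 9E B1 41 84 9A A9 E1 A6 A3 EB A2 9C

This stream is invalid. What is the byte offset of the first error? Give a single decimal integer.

Answer: 4

Derivation:
Byte[0]=EB: 3-byte lead, need 2 cont bytes. acc=0xB
Byte[1]=9E: continuation. acc=(acc<<6)|0x1E=0x2DE
Byte[2]=B1: continuation. acc=(acc<<6)|0x31=0xB7B1
Completed: cp=U+B7B1 (starts at byte 0)
Byte[3]=41: 1-byte ASCII. cp=U+0041
Byte[4]=84: INVALID lead byte (not 0xxx/110x/1110/11110)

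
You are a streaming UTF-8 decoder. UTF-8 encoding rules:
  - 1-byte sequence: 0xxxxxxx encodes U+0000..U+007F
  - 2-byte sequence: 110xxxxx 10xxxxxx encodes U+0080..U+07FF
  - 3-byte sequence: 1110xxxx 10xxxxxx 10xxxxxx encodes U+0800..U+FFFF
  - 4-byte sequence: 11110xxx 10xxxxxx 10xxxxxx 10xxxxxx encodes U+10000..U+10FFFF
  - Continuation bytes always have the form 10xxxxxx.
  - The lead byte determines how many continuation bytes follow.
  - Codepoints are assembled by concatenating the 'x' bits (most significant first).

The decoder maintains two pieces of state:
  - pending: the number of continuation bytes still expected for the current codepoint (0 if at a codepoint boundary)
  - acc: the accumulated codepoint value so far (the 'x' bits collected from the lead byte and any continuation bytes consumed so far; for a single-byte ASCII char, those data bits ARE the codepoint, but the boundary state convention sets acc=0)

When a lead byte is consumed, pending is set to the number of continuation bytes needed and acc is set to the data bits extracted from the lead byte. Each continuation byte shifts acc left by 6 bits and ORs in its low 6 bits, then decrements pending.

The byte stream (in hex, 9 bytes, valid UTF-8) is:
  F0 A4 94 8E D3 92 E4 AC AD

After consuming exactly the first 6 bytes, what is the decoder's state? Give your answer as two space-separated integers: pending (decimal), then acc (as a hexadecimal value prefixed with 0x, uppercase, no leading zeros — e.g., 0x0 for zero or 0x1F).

Byte[0]=F0: 4-byte lead. pending=3, acc=0x0
Byte[1]=A4: continuation. acc=(acc<<6)|0x24=0x24, pending=2
Byte[2]=94: continuation. acc=(acc<<6)|0x14=0x914, pending=1
Byte[3]=8E: continuation. acc=(acc<<6)|0x0E=0x2450E, pending=0
Byte[4]=D3: 2-byte lead. pending=1, acc=0x13
Byte[5]=92: continuation. acc=(acc<<6)|0x12=0x4D2, pending=0

Answer: 0 0x4D2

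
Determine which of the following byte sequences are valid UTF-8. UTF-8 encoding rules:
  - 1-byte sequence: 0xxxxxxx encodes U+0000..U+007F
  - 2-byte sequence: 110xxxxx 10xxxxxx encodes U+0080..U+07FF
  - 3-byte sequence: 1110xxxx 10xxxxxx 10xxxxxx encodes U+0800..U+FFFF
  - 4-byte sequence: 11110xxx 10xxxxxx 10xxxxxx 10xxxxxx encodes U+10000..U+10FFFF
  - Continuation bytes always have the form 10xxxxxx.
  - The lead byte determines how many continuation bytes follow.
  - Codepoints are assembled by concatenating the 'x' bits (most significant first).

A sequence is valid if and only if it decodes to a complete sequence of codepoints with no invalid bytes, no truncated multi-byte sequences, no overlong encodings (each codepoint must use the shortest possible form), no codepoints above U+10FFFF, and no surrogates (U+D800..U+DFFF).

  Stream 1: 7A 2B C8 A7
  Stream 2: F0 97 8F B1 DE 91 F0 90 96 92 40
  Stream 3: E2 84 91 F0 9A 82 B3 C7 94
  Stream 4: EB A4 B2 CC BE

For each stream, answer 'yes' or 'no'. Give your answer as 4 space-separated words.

Stream 1: decodes cleanly. VALID
Stream 2: decodes cleanly. VALID
Stream 3: decodes cleanly. VALID
Stream 4: decodes cleanly. VALID

Answer: yes yes yes yes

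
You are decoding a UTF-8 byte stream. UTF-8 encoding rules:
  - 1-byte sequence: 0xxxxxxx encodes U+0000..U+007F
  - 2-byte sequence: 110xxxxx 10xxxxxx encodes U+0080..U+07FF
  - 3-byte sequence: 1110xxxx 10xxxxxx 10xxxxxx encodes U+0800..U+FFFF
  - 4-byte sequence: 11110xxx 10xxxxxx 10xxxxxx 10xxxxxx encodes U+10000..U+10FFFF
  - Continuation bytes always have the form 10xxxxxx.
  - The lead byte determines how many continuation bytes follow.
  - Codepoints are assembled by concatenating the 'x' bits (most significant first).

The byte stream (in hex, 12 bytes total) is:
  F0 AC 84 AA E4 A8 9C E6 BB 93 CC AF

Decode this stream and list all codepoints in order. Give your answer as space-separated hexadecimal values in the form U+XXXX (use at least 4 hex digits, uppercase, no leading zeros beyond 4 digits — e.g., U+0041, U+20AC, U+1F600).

Byte[0]=F0: 4-byte lead, need 3 cont bytes. acc=0x0
Byte[1]=AC: continuation. acc=(acc<<6)|0x2C=0x2C
Byte[2]=84: continuation. acc=(acc<<6)|0x04=0xB04
Byte[3]=AA: continuation. acc=(acc<<6)|0x2A=0x2C12A
Completed: cp=U+2C12A (starts at byte 0)
Byte[4]=E4: 3-byte lead, need 2 cont bytes. acc=0x4
Byte[5]=A8: continuation. acc=(acc<<6)|0x28=0x128
Byte[6]=9C: continuation. acc=(acc<<6)|0x1C=0x4A1C
Completed: cp=U+4A1C (starts at byte 4)
Byte[7]=E6: 3-byte lead, need 2 cont bytes. acc=0x6
Byte[8]=BB: continuation. acc=(acc<<6)|0x3B=0x1BB
Byte[9]=93: continuation. acc=(acc<<6)|0x13=0x6ED3
Completed: cp=U+6ED3 (starts at byte 7)
Byte[10]=CC: 2-byte lead, need 1 cont bytes. acc=0xC
Byte[11]=AF: continuation. acc=(acc<<6)|0x2F=0x32F
Completed: cp=U+032F (starts at byte 10)

Answer: U+2C12A U+4A1C U+6ED3 U+032F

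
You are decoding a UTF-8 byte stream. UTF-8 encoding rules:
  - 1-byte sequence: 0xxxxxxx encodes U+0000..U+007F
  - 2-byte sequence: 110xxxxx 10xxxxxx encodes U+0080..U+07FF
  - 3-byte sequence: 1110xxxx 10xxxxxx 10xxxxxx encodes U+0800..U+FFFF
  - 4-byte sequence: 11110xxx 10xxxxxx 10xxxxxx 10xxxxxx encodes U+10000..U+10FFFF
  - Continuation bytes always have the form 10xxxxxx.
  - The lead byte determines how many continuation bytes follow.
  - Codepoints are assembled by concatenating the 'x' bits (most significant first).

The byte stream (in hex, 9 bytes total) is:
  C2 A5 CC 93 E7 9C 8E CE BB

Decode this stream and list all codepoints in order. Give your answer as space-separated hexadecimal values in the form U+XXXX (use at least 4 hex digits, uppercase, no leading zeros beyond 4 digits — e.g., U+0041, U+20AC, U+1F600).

Answer: U+00A5 U+0313 U+770E U+03BB

Derivation:
Byte[0]=C2: 2-byte lead, need 1 cont bytes. acc=0x2
Byte[1]=A5: continuation. acc=(acc<<6)|0x25=0xA5
Completed: cp=U+00A5 (starts at byte 0)
Byte[2]=CC: 2-byte lead, need 1 cont bytes. acc=0xC
Byte[3]=93: continuation. acc=(acc<<6)|0x13=0x313
Completed: cp=U+0313 (starts at byte 2)
Byte[4]=E7: 3-byte lead, need 2 cont bytes. acc=0x7
Byte[5]=9C: continuation. acc=(acc<<6)|0x1C=0x1DC
Byte[6]=8E: continuation. acc=(acc<<6)|0x0E=0x770E
Completed: cp=U+770E (starts at byte 4)
Byte[7]=CE: 2-byte lead, need 1 cont bytes. acc=0xE
Byte[8]=BB: continuation. acc=(acc<<6)|0x3B=0x3BB
Completed: cp=U+03BB (starts at byte 7)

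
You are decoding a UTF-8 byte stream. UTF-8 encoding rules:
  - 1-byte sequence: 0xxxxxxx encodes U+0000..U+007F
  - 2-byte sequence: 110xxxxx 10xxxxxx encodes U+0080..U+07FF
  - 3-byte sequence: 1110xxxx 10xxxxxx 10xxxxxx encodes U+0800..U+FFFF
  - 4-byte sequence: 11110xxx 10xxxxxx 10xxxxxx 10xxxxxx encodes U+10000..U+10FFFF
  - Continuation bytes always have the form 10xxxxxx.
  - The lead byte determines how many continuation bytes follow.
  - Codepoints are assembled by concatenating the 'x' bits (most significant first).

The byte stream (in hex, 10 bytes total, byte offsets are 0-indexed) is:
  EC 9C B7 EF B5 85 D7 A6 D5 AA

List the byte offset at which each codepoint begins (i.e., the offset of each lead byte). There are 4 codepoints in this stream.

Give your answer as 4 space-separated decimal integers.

Answer: 0 3 6 8

Derivation:
Byte[0]=EC: 3-byte lead, need 2 cont bytes. acc=0xC
Byte[1]=9C: continuation. acc=(acc<<6)|0x1C=0x31C
Byte[2]=B7: continuation. acc=(acc<<6)|0x37=0xC737
Completed: cp=U+C737 (starts at byte 0)
Byte[3]=EF: 3-byte lead, need 2 cont bytes. acc=0xF
Byte[4]=B5: continuation. acc=(acc<<6)|0x35=0x3F5
Byte[5]=85: continuation. acc=(acc<<6)|0x05=0xFD45
Completed: cp=U+FD45 (starts at byte 3)
Byte[6]=D7: 2-byte lead, need 1 cont bytes. acc=0x17
Byte[7]=A6: continuation. acc=(acc<<6)|0x26=0x5E6
Completed: cp=U+05E6 (starts at byte 6)
Byte[8]=D5: 2-byte lead, need 1 cont bytes. acc=0x15
Byte[9]=AA: continuation. acc=(acc<<6)|0x2A=0x56A
Completed: cp=U+056A (starts at byte 8)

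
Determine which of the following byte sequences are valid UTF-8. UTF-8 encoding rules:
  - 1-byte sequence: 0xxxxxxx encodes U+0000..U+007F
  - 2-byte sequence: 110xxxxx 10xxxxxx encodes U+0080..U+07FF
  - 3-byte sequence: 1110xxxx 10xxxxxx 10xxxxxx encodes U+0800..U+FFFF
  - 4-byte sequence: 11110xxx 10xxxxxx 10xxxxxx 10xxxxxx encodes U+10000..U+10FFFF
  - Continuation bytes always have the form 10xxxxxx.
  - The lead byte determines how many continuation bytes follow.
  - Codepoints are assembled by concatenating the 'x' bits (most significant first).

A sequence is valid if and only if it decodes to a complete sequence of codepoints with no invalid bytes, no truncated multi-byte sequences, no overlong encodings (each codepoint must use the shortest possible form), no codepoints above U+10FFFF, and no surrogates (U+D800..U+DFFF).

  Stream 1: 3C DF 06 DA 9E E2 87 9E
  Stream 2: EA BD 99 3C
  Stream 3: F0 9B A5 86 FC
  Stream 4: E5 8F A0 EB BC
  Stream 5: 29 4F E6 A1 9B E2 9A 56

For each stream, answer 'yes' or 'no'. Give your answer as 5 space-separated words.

Answer: no yes no no no

Derivation:
Stream 1: error at byte offset 2. INVALID
Stream 2: decodes cleanly. VALID
Stream 3: error at byte offset 4. INVALID
Stream 4: error at byte offset 5. INVALID
Stream 5: error at byte offset 7. INVALID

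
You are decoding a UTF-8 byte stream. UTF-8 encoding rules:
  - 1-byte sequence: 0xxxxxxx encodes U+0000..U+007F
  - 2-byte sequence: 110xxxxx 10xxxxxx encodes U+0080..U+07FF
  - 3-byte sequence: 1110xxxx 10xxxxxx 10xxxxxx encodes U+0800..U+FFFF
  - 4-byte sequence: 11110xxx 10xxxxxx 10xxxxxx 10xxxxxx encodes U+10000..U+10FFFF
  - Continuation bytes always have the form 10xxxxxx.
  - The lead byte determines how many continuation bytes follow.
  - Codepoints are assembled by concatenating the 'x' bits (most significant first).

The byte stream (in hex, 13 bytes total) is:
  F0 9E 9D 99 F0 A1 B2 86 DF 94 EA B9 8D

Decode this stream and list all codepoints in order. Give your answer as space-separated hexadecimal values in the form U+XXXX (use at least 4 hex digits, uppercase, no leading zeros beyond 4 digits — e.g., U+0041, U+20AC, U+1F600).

Byte[0]=F0: 4-byte lead, need 3 cont bytes. acc=0x0
Byte[1]=9E: continuation. acc=(acc<<6)|0x1E=0x1E
Byte[2]=9D: continuation. acc=(acc<<6)|0x1D=0x79D
Byte[3]=99: continuation. acc=(acc<<6)|0x19=0x1E759
Completed: cp=U+1E759 (starts at byte 0)
Byte[4]=F0: 4-byte lead, need 3 cont bytes. acc=0x0
Byte[5]=A1: continuation. acc=(acc<<6)|0x21=0x21
Byte[6]=B2: continuation. acc=(acc<<6)|0x32=0x872
Byte[7]=86: continuation. acc=(acc<<6)|0x06=0x21C86
Completed: cp=U+21C86 (starts at byte 4)
Byte[8]=DF: 2-byte lead, need 1 cont bytes. acc=0x1F
Byte[9]=94: continuation. acc=(acc<<6)|0x14=0x7D4
Completed: cp=U+07D4 (starts at byte 8)
Byte[10]=EA: 3-byte lead, need 2 cont bytes. acc=0xA
Byte[11]=B9: continuation. acc=(acc<<6)|0x39=0x2B9
Byte[12]=8D: continuation. acc=(acc<<6)|0x0D=0xAE4D
Completed: cp=U+AE4D (starts at byte 10)

Answer: U+1E759 U+21C86 U+07D4 U+AE4D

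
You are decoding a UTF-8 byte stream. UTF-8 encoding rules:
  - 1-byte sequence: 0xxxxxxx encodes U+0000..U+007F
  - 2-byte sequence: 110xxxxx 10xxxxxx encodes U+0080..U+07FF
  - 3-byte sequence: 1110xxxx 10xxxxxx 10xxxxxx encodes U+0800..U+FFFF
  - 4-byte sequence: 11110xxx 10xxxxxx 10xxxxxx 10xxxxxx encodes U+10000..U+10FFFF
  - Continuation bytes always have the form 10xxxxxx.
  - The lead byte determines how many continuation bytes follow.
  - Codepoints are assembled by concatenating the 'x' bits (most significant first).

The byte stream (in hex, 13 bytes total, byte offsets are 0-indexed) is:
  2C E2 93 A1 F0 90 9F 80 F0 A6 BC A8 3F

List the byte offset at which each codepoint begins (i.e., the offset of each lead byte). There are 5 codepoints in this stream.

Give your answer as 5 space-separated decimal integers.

Byte[0]=2C: 1-byte ASCII. cp=U+002C
Byte[1]=E2: 3-byte lead, need 2 cont bytes. acc=0x2
Byte[2]=93: continuation. acc=(acc<<6)|0x13=0x93
Byte[3]=A1: continuation. acc=(acc<<6)|0x21=0x24E1
Completed: cp=U+24E1 (starts at byte 1)
Byte[4]=F0: 4-byte lead, need 3 cont bytes. acc=0x0
Byte[5]=90: continuation. acc=(acc<<6)|0x10=0x10
Byte[6]=9F: continuation. acc=(acc<<6)|0x1F=0x41F
Byte[7]=80: continuation. acc=(acc<<6)|0x00=0x107C0
Completed: cp=U+107C0 (starts at byte 4)
Byte[8]=F0: 4-byte lead, need 3 cont bytes. acc=0x0
Byte[9]=A6: continuation. acc=(acc<<6)|0x26=0x26
Byte[10]=BC: continuation. acc=(acc<<6)|0x3C=0x9BC
Byte[11]=A8: continuation. acc=(acc<<6)|0x28=0x26F28
Completed: cp=U+26F28 (starts at byte 8)
Byte[12]=3F: 1-byte ASCII. cp=U+003F

Answer: 0 1 4 8 12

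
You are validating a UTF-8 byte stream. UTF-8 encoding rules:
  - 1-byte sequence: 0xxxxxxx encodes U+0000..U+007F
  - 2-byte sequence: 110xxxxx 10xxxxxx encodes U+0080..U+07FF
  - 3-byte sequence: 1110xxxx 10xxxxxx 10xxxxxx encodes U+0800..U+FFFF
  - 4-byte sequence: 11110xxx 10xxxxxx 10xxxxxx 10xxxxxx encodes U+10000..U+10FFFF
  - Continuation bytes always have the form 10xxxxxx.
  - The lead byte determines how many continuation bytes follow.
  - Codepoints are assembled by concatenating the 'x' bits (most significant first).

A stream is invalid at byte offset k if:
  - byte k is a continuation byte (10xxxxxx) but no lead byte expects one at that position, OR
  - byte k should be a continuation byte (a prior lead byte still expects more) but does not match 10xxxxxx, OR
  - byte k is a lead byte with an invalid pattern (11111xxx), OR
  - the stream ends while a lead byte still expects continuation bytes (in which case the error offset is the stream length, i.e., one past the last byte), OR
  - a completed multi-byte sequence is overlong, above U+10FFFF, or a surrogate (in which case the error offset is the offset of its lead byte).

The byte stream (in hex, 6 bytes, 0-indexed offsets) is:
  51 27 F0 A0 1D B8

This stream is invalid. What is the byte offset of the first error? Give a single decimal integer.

Byte[0]=51: 1-byte ASCII. cp=U+0051
Byte[1]=27: 1-byte ASCII. cp=U+0027
Byte[2]=F0: 4-byte lead, need 3 cont bytes. acc=0x0
Byte[3]=A0: continuation. acc=(acc<<6)|0x20=0x20
Byte[4]=1D: expected 10xxxxxx continuation. INVALID

Answer: 4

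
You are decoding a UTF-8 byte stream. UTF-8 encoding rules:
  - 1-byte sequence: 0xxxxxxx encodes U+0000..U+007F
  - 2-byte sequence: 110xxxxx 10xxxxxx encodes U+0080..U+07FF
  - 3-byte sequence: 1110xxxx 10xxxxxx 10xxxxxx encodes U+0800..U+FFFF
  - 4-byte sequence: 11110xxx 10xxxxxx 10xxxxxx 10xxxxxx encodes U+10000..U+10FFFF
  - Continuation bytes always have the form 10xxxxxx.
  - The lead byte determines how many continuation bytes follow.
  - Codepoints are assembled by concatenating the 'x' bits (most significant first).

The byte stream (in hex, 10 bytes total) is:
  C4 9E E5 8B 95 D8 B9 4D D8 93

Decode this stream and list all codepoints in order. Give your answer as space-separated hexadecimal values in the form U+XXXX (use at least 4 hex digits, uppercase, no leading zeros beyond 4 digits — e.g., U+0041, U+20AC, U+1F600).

Byte[0]=C4: 2-byte lead, need 1 cont bytes. acc=0x4
Byte[1]=9E: continuation. acc=(acc<<6)|0x1E=0x11E
Completed: cp=U+011E (starts at byte 0)
Byte[2]=E5: 3-byte lead, need 2 cont bytes. acc=0x5
Byte[3]=8B: continuation. acc=(acc<<6)|0x0B=0x14B
Byte[4]=95: continuation. acc=(acc<<6)|0x15=0x52D5
Completed: cp=U+52D5 (starts at byte 2)
Byte[5]=D8: 2-byte lead, need 1 cont bytes. acc=0x18
Byte[6]=B9: continuation. acc=(acc<<6)|0x39=0x639
Completed: cp=U+0639 (starts at byte 5)
Byte[7]=4D: 1-byte ASCII. cp=U+004D
Byte[8]=D8: 2-byte lead, need 1 cont bytes. acc=0x18
Byte[9]=93: continuation. acc=(acc<<6)|0x13=0x613
Completed: cp=U+0613 (starts at byte 8)

Answer: U+011E U+52D5 U+0639 U+004D U+0613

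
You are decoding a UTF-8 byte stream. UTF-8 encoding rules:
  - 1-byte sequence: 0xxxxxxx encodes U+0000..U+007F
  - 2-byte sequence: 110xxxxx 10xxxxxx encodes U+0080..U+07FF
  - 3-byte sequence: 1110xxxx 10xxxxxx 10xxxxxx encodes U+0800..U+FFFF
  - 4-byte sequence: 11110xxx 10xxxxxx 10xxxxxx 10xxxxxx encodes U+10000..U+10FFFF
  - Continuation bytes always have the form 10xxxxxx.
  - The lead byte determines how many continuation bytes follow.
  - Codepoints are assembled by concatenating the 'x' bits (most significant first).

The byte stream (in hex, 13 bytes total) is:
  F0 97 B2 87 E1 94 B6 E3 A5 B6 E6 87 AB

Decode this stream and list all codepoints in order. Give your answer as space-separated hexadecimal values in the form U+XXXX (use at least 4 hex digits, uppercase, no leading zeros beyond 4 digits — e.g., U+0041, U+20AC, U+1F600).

Answer: U+17C87 U+1536 U+3976 U+61EB

Derivation:
Byte[0]=F0: 4-byte lead, need 3 cont bytes. acc=0x0
Byte[1]=97: continuation. acc=(acc<<6)|0x17=0x17
Byte[2]=B2: continuation. acc=(acc<<6)|0x32=0x5F2
Byte[3]=87: continuation. acc=(acc<<6)|0x07=0x17C87
Completed: cp=U+17C87 (starts at byte 0)
Byte[4]=E1: 3-byte lead, need 2 cont bytes. acc=0x1
Byte[5]=94: continuation. acc=(acc<<6)|0x14=0x54
Byte[6]=B6: continuation. acc=(acc<<6)|0x36=0x1536
Completed: cp=U+1536 (starts at byte 4)
Byte[7]=E3: 3-byte lead, need 2 cont bytes. acc=0x3
Byte[8]=A5: continuation. acc=(acc<<6)|0x25=0xE5
Byte[9]=B6: continuation. acc=(acc<<6)|0x36=0x3976
Completed: cp=U+3976 (starts at byte 7)
Byte[10]=E6: 3-byte lead, need 2 cont bytes. acc=0x6
Byte[11]=87: continuation. acc=(acc<<6)|0x07=0x187
Byte[12]=AB: continuation. acc=(acc<<6)|0x2B=0x61EB
Completed: cp=U+61EB (starts at byte 10)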